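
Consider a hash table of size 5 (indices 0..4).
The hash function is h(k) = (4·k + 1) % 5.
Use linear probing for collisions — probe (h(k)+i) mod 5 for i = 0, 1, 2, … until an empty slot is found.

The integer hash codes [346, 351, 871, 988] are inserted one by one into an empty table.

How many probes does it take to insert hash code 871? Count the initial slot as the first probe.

346 hashes to 0; slot 0 is free => place at 0.
351 hashes to 0; 0 taken => place at 1.
871 hashes to 0; 0,1 taken => place at 2.
988 hashes to 3; slot 3 is free => place at 3.
Table: [346, 351, 871, 988, _]

3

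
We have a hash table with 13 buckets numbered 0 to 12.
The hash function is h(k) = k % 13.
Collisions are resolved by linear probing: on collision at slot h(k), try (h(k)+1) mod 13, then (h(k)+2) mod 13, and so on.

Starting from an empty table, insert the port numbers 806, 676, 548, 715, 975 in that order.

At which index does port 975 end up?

Insert 806: h=0, slot 0 empty -> index 0.
Insert 676: h=0, slot 0 occupied -> index 1.
Insert 548: h=2, slot 2 empty -> index 2.
Insert 715: h=0, slots 0,1,2 occupied -> index 3.
Insert 975: h=0, slots 0,1,2,3 occupied -> index 4.
Table: [806, 676, 548, 715, 975, —, —, —, —, —, —, —, —]

4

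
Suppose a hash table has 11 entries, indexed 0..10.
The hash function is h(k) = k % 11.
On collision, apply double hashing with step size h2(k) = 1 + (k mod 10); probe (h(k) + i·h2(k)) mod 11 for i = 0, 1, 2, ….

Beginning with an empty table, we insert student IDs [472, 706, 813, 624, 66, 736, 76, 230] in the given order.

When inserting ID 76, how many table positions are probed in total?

4

Insert 472: h=10, slot 10 empty → index 10.
Insert 706: h=2, slot 2 empty → index 2.
Insert 813: h=10, h2=4, slot 10 occupied → index 3.
Insert 624: h=8, slot 8 empty → index 8.
Insert 66: h=0, slot 0 empty → index 0.
Insert 736: h=10, h2=7, slot 10 occupied → index 6.
Insert 76: h=10, h2=7, slots 10,6,2 occupied → index 9.
Insert 230: h=10, h2=1, slots 10,0 occupied → index 1.
Table: [66, 230, 706, 813, ∅, ∅, 736, ∅, 624, 76, 472]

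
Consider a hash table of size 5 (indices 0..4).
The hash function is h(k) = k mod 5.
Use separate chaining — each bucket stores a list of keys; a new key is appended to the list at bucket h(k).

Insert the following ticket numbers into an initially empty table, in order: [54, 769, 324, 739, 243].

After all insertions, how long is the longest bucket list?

54 → bucket 4
769 → bucket 4 (collision)
324 → bucket 4 (collision)
739 → bucket 4 (collision)
243 → bucket 3
Final buckets:
0: —
1: —
2: —
3: 243
4: 54 -> 769 -> 324 -> 739

4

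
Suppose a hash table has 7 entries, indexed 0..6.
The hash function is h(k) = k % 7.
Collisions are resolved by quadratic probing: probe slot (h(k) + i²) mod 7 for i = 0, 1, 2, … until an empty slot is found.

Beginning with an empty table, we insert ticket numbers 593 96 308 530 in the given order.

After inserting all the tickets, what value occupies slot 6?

593: h=5 => slot 5
96: h=5, probe 5,6 => slot 6
308: h=0 => slot 0
530: h=5, probe 5,6,2 => slot 2
Table: [308, -, 530, -, -, 593, 96]

96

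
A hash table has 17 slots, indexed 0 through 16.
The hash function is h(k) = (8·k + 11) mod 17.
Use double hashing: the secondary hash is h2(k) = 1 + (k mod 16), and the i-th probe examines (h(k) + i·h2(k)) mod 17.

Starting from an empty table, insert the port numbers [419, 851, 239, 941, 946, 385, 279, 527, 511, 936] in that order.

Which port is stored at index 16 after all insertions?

Insert 419: h=14, slot 14 empty => index 14.
Insert 851: h=2, slot 2 empty => index 2.
Insert 239: h=2, h2=16, slot 2 occupied => index 1.
Insert 941: h=8, slot 8 empty => index 8.
Insert 946: h=14, h2=3, slot 14 occupied => index 0.
Insert 385: h=14, h2=2, slot 14 occupied => index 16.
Insert 279: h=16, h2=8, slot 16 occupied => index 7.
Insert 527: h=11, slot 11 empty => index 11.
Insert 511: h=2, h2=16, slots 2,1,0,16 occupied => index 15.
Insert 936: h=2, h2=9, slots 2,11 occupied => index 3.
Table: [946, 239, 851, 936, ., ., ., 279, 941, ., ., 527, ., ., 419, 511, 385]

385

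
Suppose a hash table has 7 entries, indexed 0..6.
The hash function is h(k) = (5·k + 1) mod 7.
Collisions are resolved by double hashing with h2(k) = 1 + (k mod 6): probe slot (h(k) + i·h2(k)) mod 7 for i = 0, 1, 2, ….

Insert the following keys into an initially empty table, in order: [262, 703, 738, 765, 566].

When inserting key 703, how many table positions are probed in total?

2

Insert 262: h=2, slot 2 empty → index 2.
Insert 703: h=2, h2=2, slot 2 occupied → index 4.
Insert 738: h=2, h2=1, slot 2 occupied → index 3.
Insert 765: h=4, h2=4, slot 4 occupied → index 1.
Insert 566: h=3, h2=3, slot 3 occupied → index 6.
Table: [., 765, 262, 738, 703, ., 566]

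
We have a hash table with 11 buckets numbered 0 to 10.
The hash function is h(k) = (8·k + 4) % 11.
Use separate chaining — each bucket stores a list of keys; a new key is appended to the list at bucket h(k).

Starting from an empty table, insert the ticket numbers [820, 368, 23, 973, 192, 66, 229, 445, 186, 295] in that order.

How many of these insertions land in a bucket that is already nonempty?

Insert 820: h=8, bucket 8 empty → new chain.
Insert 368: h=0, bucket 0 empty → new chain.
Insert 23: h=1, bucket 1 empty → new chain.
Insert 973: h=0, bucket 0 nonempty → append to chain.
Insert 192: h=0, bucket 0 nonempty → append to chain.
Insert 66: h=4, bucket 4 empty → new chain.
Insert 229: h=10, bucket 10 empty → new chain.
Insert 445: h=0, bucket 0 nonempty → append to chain.
Insert 186: h=7, bucket 7 empty → new chain.
Insert 295: h=10, bucket 10 nonempty → append to chain.
Final buckets:
0: 368 -> 973 -> 192 -> 445
1: 23
2: —
3: —
4: 66
5: —
6: —
7: 186
8: 820
9: —
10: 229 -> 295

4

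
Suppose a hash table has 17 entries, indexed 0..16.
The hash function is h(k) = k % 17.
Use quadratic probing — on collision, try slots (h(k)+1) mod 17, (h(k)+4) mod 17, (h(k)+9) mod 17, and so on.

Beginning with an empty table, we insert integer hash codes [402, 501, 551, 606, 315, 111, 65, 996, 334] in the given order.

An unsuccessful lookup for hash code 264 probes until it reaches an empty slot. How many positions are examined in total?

3

402: h=11 => slot 11
501: h=8 => slot 8
551: h=7 => slot 7
606: h=11, probe 11,12 => slot 12
315: h=9 => slot 9
111: h=9, probe 9,10 => slot 10
65: h=14 => slot 14
996: h=10, probe 10,11,14,2 => slot 2
334: h=11, probe 11,12,15 => slot 15
Table: [., ., 996, ., ., ., ., 551, 501, 315, 111, 402, 606, ., 65, 334, .]
Lookup 264: h=9, probe 9,10,13 → slot 13 empty, not found.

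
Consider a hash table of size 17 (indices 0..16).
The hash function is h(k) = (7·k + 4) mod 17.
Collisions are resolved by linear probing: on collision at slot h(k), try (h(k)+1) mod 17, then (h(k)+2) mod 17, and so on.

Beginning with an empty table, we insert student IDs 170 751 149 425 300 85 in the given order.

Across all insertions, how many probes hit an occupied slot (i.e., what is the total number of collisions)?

170 hashes to 4; slot 4 is free => place at 4.
751 hashes to 8; slot 8 is free => place at 8.
149 hashes to 10; slot 10 is free => place at 10.
425 hashes to 4; 4 taken => place at 5.
300 hashes to 13; slot 13 is free => place at 13.
85 hashes to 4; 4,5 taken => place at 6.
Table: [., ., ., ., 170, 425, 85, ., 751, ., 149, ., ., 300, ., ., .]

3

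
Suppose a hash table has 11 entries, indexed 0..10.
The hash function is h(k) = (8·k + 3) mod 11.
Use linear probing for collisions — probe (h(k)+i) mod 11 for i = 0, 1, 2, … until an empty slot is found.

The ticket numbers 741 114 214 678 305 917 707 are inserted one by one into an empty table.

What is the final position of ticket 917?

Insert 741: h=2, slot 2 empty => index 2.
Insert 114: h=2, slot 2 occupied => index 3.
Insert 214: h=10, slot 10 empty => index 10.
Insert 678: h=4, slot 4 empty => index 4.
Insert 305: h=1, slot 1 empty => index 1.
Insert 917: h=2, slots 2,3,4 occupied => index 5.
Insert 707: h=5, slot 5 occupied => index 6.
Table: [_, 305, 741, 114, 678, 917, 707, _, _, _, 214]

5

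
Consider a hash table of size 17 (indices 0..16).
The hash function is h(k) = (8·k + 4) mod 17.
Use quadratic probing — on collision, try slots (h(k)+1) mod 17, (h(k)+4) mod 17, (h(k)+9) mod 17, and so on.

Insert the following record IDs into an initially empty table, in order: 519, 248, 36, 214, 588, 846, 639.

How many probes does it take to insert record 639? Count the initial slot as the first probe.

Insert 519: h=8, slot 8 empty => index 8.
Insert 248: h=16, slot 16 empty => index 16.
Insert 36: h=3, slot 3 empty => index 3.
Insert 214: h=16, slot 16 occupied => index 0.
Insert 588: h=16, slots 16,0,3,8 occupied => index 15.
Insert 846: h=6, slot 6 empty => index 6.
Insert 639: h=16, slots 16,0,3,8,15 occupied => index 7.
Table: [214, —, —, 36, —, —, 846, 639, 519, —, —, —, —, —, —, 588, 248]

6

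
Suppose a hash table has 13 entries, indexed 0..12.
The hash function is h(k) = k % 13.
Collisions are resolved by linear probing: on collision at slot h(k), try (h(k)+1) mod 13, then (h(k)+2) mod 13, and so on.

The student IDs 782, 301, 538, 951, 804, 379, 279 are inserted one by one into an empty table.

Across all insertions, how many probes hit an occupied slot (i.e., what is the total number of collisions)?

782: h=2 => slot 2
301: h=2, probe 2,3 => slot 3
538: h=5 => slot 5
951: h=2, probe 2,3,4 => slot 4
804: h=11 => slot 11
379: h=2, probe 2,3,4,5,6 => slot 6
279: h=6, probe 6,7 => slot 7
Table: [_, _, 782, 301, 951, 538, 379, 279, _, _, _, 804, _]

8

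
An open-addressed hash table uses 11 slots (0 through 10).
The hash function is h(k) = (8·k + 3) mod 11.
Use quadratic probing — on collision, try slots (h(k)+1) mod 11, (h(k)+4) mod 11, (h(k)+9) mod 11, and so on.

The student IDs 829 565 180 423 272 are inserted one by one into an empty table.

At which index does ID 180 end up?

Insert 829: h=2, slot 2 empty => index 2.
Insert 565: h=2, slot 2 occupied => index 3.
Insert 180: h=2, slots 2,3 occupied => index 6.
Insert 423: h=10, slot 10 empty => index 10.
Insert 272: h=1, slot 1 empty => index 1.
Table: [_, 272, 829, 565, _, _, 180, _, _, _, 423]

6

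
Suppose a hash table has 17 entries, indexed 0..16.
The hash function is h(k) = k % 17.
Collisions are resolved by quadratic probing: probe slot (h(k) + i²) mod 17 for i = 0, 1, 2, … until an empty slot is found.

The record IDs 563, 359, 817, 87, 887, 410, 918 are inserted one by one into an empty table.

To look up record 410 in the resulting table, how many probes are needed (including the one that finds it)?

563: h=2 -> slot 2
359: h=2, probe 2,3 -> slot 3
817: h=1 -> slot 1
87: h=2, probe 2,3,6 -> slot 6
887: h=3, probe 3,4 -> slot 4
410: h=2, probe 2,3,6,11 -> slot 11
918: h=0 -> slot 0
Table: [918, 817, 563, 359, 887, ∅, 87, ∅, ∅, ∅, ∅, 410, ∅, ∅, ∅, ∅, ∅]
Lookup 410: h=2, probe 2,3,6,11 → found at 11.

4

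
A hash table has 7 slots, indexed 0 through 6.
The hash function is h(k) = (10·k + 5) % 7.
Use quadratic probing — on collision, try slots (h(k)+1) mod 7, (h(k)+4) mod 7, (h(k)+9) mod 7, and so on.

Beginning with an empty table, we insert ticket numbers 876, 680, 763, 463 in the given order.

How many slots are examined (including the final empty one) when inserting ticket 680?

2

Insert 876: h=1, slot 1 empty => index 1.
Insert 680: h=1, slot 1 occupied => index 2.
Insert 763: h=5, slot 5 empty => index 5.
Insert 463: h=1, slots 1,2,5 occupied => index 3.
Table: [-, 876, 680, 463, -, 763, -]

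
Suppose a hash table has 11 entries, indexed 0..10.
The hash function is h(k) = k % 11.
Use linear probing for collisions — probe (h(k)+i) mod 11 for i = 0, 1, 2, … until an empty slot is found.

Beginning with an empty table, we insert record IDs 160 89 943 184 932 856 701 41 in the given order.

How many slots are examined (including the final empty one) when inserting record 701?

160 hashes to 6; slot 6 is free => place at 6.
89 hashes to 1; slot 1 is free => place at 1.
943 hashes to 8; slot 8 is free => place at 8.
184 hashes to 8; 8 taken => place at 9.
932 hashes to 8; 8,9 taken => place at 10.
856 hashes to 9; 9,10 taken => place at 0.
701 hashes to 8; 8,9,10,0,1 taken => place at 2.
41 hashes to 8; 8,9,10,0,1,2 taken => place at 3.
Table: [856, 89, 701, 41, ., ., 160, ., 943, 184, 932]

6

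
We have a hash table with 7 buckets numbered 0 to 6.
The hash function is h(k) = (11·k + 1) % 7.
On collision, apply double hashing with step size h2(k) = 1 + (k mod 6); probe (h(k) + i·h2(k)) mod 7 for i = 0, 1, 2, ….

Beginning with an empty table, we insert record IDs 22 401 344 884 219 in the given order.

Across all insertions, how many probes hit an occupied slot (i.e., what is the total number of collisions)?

5

Insert 22: h=5, slot 5 empty -> index 5.
Insert 401: h=2, slot 2 empty -> index 2.
Insert 344: h=5, h2=3, slot 5 occupied -> index 1.
Insert 884: h=2, h2=3, slots 2,5,1 occupied -> index 4.
Insert 219: h=2, h2=4, slot 2 occupied -> index 6.
Table: [∅, 344, 401, ∅, 884, 22, 219]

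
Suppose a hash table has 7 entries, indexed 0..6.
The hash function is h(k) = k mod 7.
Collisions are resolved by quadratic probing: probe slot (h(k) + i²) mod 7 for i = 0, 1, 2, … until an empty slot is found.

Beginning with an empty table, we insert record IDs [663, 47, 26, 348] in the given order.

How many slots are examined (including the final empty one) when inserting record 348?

663: h=5 -> slot 5
47: h=5, probe 5,6 -> slot 6
26: h=5, probe 5,6,2 -> slot 2
348: h=5, probe 5,6,2,0 -> slot 0
Table: [348, ., 26, ., ., 663, 47]

4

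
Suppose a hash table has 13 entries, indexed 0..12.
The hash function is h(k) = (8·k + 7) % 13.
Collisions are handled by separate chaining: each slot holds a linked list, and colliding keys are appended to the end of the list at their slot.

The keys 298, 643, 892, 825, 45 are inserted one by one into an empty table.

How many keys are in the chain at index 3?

298 → bucket 12
643 → bucket 3
892 → bucket 6
825 → bucket 3 (collision)
45 → bucket 3 (collision)
Final buckets:
0: -
1: -
2: -
3: 643 -> 825 -> 45
4: -
5: -
6: 892
7: -
8: -
9: -
10: -
11: -
12: 298

3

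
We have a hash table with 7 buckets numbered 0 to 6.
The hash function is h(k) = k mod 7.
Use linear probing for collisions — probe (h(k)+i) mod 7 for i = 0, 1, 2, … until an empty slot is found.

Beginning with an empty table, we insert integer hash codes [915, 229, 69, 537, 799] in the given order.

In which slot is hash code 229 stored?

915 hashes to 5; slot 5 is free => place at 5.
229 hashes to 5; 5 taken => place at 6.
69 hashes to 6; 6 taken => place at 0.
537 hashes to 5; 5,6,0 taken => place at 1.
799 hashes to 1; 1 taken => place at 2.
Table: [69, 537, 799, _, _, 915, 229]

6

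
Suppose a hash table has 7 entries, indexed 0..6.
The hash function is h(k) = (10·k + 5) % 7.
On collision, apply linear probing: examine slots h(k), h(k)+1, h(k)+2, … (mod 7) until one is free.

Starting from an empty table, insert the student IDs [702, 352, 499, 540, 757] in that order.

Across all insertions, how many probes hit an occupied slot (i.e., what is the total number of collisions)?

4

Insert 702: h=4, slot 4 empty => index 4.
Insert 352: h=4, slot 4 occupied => index 5.
Insert 499: h=4, slots 4,5 occupied => index 6.
Insert 540: h=1, slot 1 empty => index 1.
Insert 757: h=1, slot 1 occupied => index 2.
Table: [., 540, 757, ., 702, 352, 499]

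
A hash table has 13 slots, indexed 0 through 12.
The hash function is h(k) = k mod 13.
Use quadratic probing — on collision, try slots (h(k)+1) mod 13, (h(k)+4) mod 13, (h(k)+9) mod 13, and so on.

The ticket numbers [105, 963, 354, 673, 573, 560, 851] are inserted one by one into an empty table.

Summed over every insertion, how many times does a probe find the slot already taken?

105 hashes to 1; slot 1 is free -> place at 1.
963 hashes to 1; 1 taken -> place at 2.
354 hashes to 3; slot 3 is free -> place at 3.
673 hashes to 10; slot 10 is free -> place at 10.
573 hashes to 1; 1,2 taken -> place at 5.
560 hashes to 1; 1,2,5,10 taken -> place at 4.
851 hashes to 6; slot 6 is free -> place at 6.
Table: [—, 105, 963, 354, 560, 573, 851, —, —, —, 673, —, —]

7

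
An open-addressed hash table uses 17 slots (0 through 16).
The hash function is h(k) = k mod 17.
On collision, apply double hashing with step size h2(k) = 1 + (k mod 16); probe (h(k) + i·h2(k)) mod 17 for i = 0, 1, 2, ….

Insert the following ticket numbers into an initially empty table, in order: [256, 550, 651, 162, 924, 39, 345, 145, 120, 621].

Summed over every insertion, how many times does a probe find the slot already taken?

7

256: h=1 => slot 1
550: h=6 => slot 6
651: h=5 => slot 5
162: h=9 => slot 9
924: h=6, h2=13, probe 6,2 => slot 2
39: h=5, h2=8, probe 5,13 => slot 13
345: h=5, h2=10, probe 5,15 => slot 15
145: h=9, h2=2, probe 9,11 => slot 11
120: h=1, h2=9, probe 1,10 => slot 10
621: h=9, h2=14, probe 9,6,3 => slot 3
Table: [., 256, 924, 621, ., 651, 550, ., ., 162, 120, 145, ., 39, ., 345, .]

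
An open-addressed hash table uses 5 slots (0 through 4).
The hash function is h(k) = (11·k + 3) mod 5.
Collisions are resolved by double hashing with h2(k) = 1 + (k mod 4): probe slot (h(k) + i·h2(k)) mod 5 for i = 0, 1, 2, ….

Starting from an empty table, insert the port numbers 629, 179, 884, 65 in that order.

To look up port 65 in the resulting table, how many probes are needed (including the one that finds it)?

2

Insert 629: h=2, slot 2 empty => index 2.
Insert 179: h=2, h2=4, slot 2 occupied => index 1.
Insert 884: h=2, h2=1, slot 2 occupied => index 3.
Insert 65: h=3, h2=2, slot 3 occupied => index 0.
Table: [65, 179, 629, 884, —]
Lookup 65: h=3, h2=2, probe 3,0 → found at 0.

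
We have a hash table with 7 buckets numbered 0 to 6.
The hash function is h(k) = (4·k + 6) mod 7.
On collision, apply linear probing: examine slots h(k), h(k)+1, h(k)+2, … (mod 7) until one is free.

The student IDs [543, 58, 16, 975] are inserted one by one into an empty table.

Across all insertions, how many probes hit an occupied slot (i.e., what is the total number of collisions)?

5

Insert 543: h=1, slot 1 empty -> index 1.
Insert 58: h=0, slot 0 empty -> index 0.
Insert 16: h=0, slots 0,1 occupied -> index 2.
Insert 975: h=0, slots 0,1,2 occupied -> index 3.
Table: [58, 543, 16, 975, —, —, —]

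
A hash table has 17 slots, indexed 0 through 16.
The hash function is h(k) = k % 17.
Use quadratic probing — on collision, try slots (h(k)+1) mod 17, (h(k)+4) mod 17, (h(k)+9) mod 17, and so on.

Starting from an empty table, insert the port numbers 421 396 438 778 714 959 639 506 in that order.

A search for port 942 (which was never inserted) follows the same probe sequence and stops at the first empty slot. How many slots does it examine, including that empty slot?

2

Insert 421: h=13, slot 13 empty → index 13.
Insert 396: h=5, slot 5 empty → index 5.
Insert 438: h=13, slot 13 occupied → index 14.
Insert 778: h=13, slots 13,14 occupied → index 0.
Insert 714: h=0, slot 0 occupied → index 1.
Insert 959: h=7, slot 7 empty → index 7.
Insert 639: h=10, slot 10 empty → index 10.
Insert 506: h=13, slots 13,14,0,5 occupied → index 12.
Table: [778, 714, ., ., ., 396, ., 959, ., ., 639, ., 506, 421, 438, ., .]
Lookup 942: h=7, probe 7,8 → slot 8 empty, not found.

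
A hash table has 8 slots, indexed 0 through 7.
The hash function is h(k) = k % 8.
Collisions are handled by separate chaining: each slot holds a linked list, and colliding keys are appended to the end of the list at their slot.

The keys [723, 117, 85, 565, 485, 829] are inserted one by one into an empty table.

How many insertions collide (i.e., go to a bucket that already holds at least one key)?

Insert 723: h=3, bucket 3 empty -> new chain.
Insert 117: h=5, bucket 5 empty -> new chain.
Insert 85: h=5, bucket 5 nonempty -> append to chain.
Insert 565: h=5, bucket 5 nonempty -> append to chain.
Insert 485: h=5, bucket 5 nonempty -> append to chain.
Insert 829: h=5, bucket 5 nonempty -> append to chain.
Final buckets:
0: -
1: -
2: -
3: 723
4: -
5: 117 -> 85 -> 565 -> 485 -> 829
6: -
7: -

4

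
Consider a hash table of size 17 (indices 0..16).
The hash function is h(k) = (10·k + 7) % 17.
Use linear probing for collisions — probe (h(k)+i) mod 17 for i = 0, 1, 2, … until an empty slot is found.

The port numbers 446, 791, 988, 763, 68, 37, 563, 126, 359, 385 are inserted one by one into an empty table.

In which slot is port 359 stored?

Insert 446: h=13, slot 13 empty -> index 13.
Insert 791: h=12, slot 12 empty -> index 12.
Insert 988: h=10, slot 10 empty -> index 10.
Insert 763: h=4, slot 4 empty -> index 4.
Insert 68: h=7, slot 7 empty -> index 7.
Insert 37: h=3, slot 3 empty -> index 3.
Insert 563: h=10, slot 10 occupied -> index 11.
Insert 126: h=9, slot 9 empty -> index 9.
Insert 359: h=10, slots 10,11,12,13 occupied -> index 14.
Insert 385: h=15, slot 15 empty -> index 15.
Table: [∅, ∅, ∅, 37, 763, ∅, ∅, 68, ∅, 126, 988, 563, 791, 446, 359, 385, ∅]

14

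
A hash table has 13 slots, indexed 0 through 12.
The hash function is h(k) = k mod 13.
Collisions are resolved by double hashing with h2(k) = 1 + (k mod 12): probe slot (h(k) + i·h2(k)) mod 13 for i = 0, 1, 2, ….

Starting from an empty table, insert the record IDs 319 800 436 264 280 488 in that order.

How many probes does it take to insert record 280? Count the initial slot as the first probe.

319: h=7 → slot 7
800: h=7, h2=9, probe 7,3 → slot 3
436: h=7, h2=5, probe 7,12 → slot 12
264: h=4 → slot 4
280: h=7, h2=5, probe 7,12,4,9 → slot 9
488: h=7, h2=9, probe 7,3,12,8 → slot 8
Table: [∅, ∅, ∅, 800, 264, ∅, ∅, 319, 488, 280, ∅, ∅, 436]

4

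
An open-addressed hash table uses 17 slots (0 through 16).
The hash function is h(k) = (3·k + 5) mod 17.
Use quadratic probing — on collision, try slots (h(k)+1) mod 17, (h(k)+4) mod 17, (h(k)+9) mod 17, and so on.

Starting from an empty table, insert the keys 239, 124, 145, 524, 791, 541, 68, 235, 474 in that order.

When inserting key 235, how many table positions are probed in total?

3

239 hashes to 8; slot 8 is free → place at 8.
124 hashes to 3; slot 3 is free → place at 3.
145 hashes to 15; slot 15 is free → place at 15.
524 hashes to 13; slot 13 is free → place at 13.
791 hashes to 15; 15 taken → place at 16.
541 hashes to 13; 13 taken → place at 14.
68 hashes to 5; slot 5 is free → place at 5.
235 hashes to 13; 13,14 taken → place at 0.
474 hashes to 16; 16,0,3,8,15 taken → place at 7.
Table: [235, ., ., 124, ., 68, ., 474, 239, ., ., ., ., 524, 541, 145, 791]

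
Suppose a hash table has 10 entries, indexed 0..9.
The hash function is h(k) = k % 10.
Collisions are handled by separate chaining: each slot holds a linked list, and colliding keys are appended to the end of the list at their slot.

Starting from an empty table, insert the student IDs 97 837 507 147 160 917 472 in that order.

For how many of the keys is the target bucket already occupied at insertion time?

97 -> bucket 7
837 -> bucket 7 (collision)
507 -> bucket 7 (collision)
147 -> bucket 7 (collision)
160 -> bucket 0
917 -> bucket 7 (collision)
472 -> bucket 2
Final buckets:
0: 160
1: -
2: 472
3: -
4: -
5: -
6: -
7: 97 -> 837 -> 507 -> 147 -> 917
8: -
9: -

4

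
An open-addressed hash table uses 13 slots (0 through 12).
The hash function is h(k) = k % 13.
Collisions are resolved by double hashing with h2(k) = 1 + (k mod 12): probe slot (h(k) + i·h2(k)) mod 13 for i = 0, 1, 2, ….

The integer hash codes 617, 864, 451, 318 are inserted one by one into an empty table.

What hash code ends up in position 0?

318

617 hashes to 6; slot 6 is free => place at 6.
864 hashes to 6, h2=1; 6 taken => place at 7.
451 hashes to 9; slot 9 is free => place at 9.
318 hashes to 6, h2=7; 6 taken => place at 0.
Table: [318, -, -, -, -, -, 617, 864, -, 451, -, -, -]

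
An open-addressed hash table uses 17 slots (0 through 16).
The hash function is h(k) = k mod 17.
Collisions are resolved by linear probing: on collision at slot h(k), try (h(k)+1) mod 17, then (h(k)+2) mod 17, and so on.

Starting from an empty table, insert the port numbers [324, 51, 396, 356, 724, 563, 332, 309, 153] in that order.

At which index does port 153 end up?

Insert 324: h=1, slot 1 empty -> index 1.
Insert 51: h=0, slot 0 empty -> index 0.
Insert 396: h=5, slot 5 empty -> index 5.
Insert 356: h=16, slot 16 empty -> index 16.
Insert 724: h=10, slot 10 empty -> index 10.
Insert 563: h=2, slot 2 empty -> index 2.
Insert 332: h=9, slot 9 empty -> index 9.
Insert 309: h=3, slot 3 empty -> index 3.
Insert 153: h=0, slots 0,1,2,3 occupied -> index 4.
Table: [51, 324, 563, 309, 153, 396, —, —, —, 332, 724, —, —, —, —, —, 356]

4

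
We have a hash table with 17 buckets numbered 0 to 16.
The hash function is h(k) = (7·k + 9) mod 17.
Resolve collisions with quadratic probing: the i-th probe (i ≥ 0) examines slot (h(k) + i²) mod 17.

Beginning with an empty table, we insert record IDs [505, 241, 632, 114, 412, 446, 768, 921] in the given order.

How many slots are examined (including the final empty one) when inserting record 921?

505 hashes to 8; slot 8 is free -> place at 8.
241 hashes to 13; slot 13 is free -> place at 13.
632 hashes to 13; 13 taken -> place at 14.
114 hashes to 8; 8 taken -> place at 9.
412 hashes to 3; slot 3 is free -> place at 3.
446 hashes to 3; 3 taken -> place at 4.
768 hashes to 13; 13,14 taken -> place at 0.
921 hashes to 13; 13,14,0 taken -> place at 5.
Table: [768, -, -, 412, 446, 921, -, -, 505, 114, -, -, -, 241, 632, -, -]

4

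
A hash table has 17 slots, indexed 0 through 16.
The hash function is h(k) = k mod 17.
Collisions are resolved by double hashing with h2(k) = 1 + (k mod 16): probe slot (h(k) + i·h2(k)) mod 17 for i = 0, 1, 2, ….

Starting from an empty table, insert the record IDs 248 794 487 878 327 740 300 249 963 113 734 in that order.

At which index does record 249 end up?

Insert 248: h=10, slot 10 empty → index 10.
Insert 794: h=12, slot 12 empty → index 12.
Insert 487: h=11, slot 11 empty → index 11.
Insert 878: h=11, h2=15, slot 11 occupied → index 9.
Insert 327: h=4, slot 4 empty → index 4.
Insert 740: h=9, h2=5, slot 9 occupied → index 14.
Insert 300: h=11, h2=13, slot 11 occupied → index 7.
Insert 249: h=11, h2=10, slots 11,4,14,7 occupied → index 0.
Insert 963: h=11, h2=4, slot 11 occupied → index 15.
Insert 113: h=11, h2=2, slot 11 occupied → index 13.
Insert 734: h=3, slot 3 empty → index 3.
Table: [249, _, _, 734, 327, _, _, 300, _, 878, 248, 487, 794, 113, 740, 963, _]

0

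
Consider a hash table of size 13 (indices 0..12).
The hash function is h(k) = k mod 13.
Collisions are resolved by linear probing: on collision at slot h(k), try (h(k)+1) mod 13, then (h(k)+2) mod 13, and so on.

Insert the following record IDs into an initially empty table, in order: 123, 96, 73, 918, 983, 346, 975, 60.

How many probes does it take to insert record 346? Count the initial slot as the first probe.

4

123 hashes to 6; slot 6 is free => place at 6.
96 hashes to 5; slot 5 is free => place at 5.
73 hashes to 8; slot 8 is free => place at 8.
918 hashes to 8; 8 taken => place at 9.
983 hashes to 8; 8,9 taken => place at 10.
346 hashes to 8; 8,9,10 taken => place at 11.
975 hashes to 0; slot 0 is free => place at 0.
60 hashes to 8; 8,9,10,11 taken => place at 12.
Table: [975, ., ., ., ., 96, 123, ., 73, 918, 983, 346, 60]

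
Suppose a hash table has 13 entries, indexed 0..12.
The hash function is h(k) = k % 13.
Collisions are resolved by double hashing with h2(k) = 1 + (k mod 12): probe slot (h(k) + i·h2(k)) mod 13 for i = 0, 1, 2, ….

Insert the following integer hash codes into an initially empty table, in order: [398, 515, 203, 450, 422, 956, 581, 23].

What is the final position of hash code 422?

398 hashes to 8; slot 8 is free => place at 8.
515 hashes to 8, h2=12; 8 taken => place at 7.
203 hashes to 8, h2=12; 8,7 taken => place at 6.
450 hashes to 8, h2=7; 8 taken => place at 2.
422 hashes to 6, h2=3; 6 taken => place at 9.
956 hashes to 7, h2=9; 7 taken => place at 3.
581 hashes to 9, h2=6; 9,2,8 taken => place at 1.
23 hashes to 10; slot 10 is free => place at 10.
Table: [—, 581, 450, 956, —, —, 203, 515, 398, 422, 23, —, —]

9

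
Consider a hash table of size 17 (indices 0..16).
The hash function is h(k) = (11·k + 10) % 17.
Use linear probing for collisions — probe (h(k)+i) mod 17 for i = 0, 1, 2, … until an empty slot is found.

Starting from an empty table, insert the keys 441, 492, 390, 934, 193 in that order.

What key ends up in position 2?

441 hashes to 16; slot 16 is free → place at 16.
492 hashes to 16; 16 taken → place at 0.
390 hashes to 16; 16,0 taken → place at 1.
934 hashes to 16; 16,0,1 taken → place at 2.
193 hashes to 8; slot 8 is free → place at 8.
Table: [492, 390, 934, —, —, —, —, —, 193, —, —, —, —, —, —, —, 441]

934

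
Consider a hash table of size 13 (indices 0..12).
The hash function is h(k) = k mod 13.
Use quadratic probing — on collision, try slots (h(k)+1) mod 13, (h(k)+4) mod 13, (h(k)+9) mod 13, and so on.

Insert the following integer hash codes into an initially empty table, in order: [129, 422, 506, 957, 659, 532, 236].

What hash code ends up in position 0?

506

129 hashes to 12; slot 12 is free → place at 12.
422 hashes to 6; slot 6 is free → place at 6.
506 hashes to 12; 12 taken → place at 0.
957 hashes to 8; slot 8 is free → place at 8.
659 hashes to 9; slot 9 is free → place at 9.
532 hashes to 12; 12,0 taken → place at 3.
236 hashes to 2; slot 2 is free → place at 2.
Table: [506, -, 236, 532, -, -, 422, -, 957, 659, -, -, 129]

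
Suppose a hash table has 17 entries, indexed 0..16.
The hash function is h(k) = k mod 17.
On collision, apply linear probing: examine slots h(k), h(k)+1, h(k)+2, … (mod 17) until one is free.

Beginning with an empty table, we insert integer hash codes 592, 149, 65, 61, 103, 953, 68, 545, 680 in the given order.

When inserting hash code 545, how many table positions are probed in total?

3

Insert 592: h=14, slot 14 empty -> index 14.
Insert 149: h=13, slot 13 empty -> index 13.
Insert 65: h=14, slot 14 occupied -> index 15.
Insert 61: h=10, slot 10 empty -> index 10.
Insert 103: h=1, slot 1 empty -> index 1.
Insert 953: h=1, slot 1 occupied -> index 2.
Insert 68: h=0, slot 0 empty -> index 0.
Insert 545: h=1, slots 1,2 occupied -> index 3.
Insert 680: h=0, slots 0,1,2,3 occupied -> index 4.
Table: [68, 103, 953, 545, 680, ∅, ∅, ∅, ∅, ∅, 61, ∅, ∅, 149, 592, 65, ∅]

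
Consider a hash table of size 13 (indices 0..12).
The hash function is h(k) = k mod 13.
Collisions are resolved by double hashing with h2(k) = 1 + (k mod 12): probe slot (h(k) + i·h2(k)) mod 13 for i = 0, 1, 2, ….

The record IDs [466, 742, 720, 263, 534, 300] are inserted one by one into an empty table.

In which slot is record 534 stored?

8

466: h=11 -> slot 11
742: h=1 -> slot 1
720: h=5 -> slot 5
263: h=3 -> slot 3
534: h=1, h2=7, probe 1,8 -> slot 8
300: h=1, h2=1, probe 1,2 -> slot 2
Table: [∅, 742, 300, 263, ∅, 720, ∅, ∅, 534, ∅, ∅, 466, ∅]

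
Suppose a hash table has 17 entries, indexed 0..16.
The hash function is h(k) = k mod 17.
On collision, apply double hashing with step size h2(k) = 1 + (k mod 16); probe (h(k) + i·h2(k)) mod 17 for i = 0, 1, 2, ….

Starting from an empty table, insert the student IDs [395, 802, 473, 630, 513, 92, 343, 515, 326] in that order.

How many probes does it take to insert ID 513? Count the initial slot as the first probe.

395 hashes to 4; slot 4 is free -> place at 4.
802 hashes to 3; slot 3 is free -> place at 3.
473 hashes to 14; slot 14 is free -> place at 14.
630 hashes to 1; slot 1 is free -> place at 1.
513 hashes to 3, h2=2; 3 taken -> place at 5.
92 hashes to 7; slot 7 is free -> place at 7.
343 hashes to 3, h2=8; 3 taken -> place at 11.
515 hashes to 5, h2=4; 5 taken -> place at 9.
326 hashes to 3, h2=7; 3 taken -> place at 10.
Table: [_, 630, _, 802, 395, 513, _, 92, _, 515, 326, 343, _, _, 473, _, _]

2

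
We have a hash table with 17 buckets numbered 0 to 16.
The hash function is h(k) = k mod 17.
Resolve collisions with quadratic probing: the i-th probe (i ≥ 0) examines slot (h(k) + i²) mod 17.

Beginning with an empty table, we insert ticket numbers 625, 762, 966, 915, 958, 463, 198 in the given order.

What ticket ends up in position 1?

915

625: h=13 -> slot 13
762: h=14 -> slot 14
966: h=14, probe 14,15 -> slot 15
915: h=14, probe 14,15,1 -> slot 1
958: h=6 -> slot 6
463: h=4 -> slot 4
198: h=11 -> slot 11
Table: [_, 915, _, _, 463, _, 958, _, _, _, _, 198, _, 625, 762, 966, _]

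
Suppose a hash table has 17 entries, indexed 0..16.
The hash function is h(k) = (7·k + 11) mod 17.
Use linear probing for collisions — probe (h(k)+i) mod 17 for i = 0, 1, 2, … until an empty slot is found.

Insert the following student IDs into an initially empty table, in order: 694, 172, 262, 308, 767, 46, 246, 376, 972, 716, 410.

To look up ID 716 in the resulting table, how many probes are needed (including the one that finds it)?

Insert 694: h=7, slot 7 empty -> index 7.
Insert 172: h=8, slot 8 empty -> index 8.
Insert 262: h=9, slot 9 empty -> index 9.
Insert 308: h=8, slots 8,9 occupied -> index 10.
Insert 767: h=8, slots 8,9,10 occupied -> index 11.
Insert 46: h=10, slots 10,11 occupied -> index 12.
Insert 246: h=16, slot 16 empty -> index 16.
Insert 376: h=8, slots 8,9,10,11,12 occupied -> index 13.
Insert 972: h=15, slot 15 empty -> index 15.
Insert 716: h=8, slots 8,9,10,11,12,13 occupied -> index 14.
Insert 410: h=8, slots 8,9,10,11,12,13,14,15,16 occupied -> index 0.
Table: [410, _, _, _, _, _, _, 694, 172, 262, 308, 767, 46, 376, 716, 972, 246]
Lookup 716: h=8, probe 8,9,10,11,12,13,14 → found at 14.

7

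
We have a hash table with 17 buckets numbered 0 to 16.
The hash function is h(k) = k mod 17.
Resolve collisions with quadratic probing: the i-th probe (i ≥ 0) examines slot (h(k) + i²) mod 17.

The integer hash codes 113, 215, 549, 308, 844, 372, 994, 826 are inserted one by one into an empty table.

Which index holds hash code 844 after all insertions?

15

113: h=11 → slot 11
215: h=11, probe 11,12 → slot 12
549: h=5 → slot 5
308: h=2 → slot 2
844: h=11, probe 11,12,15 → slot 15
372: h=15, probe 15,16 → slot 16
994: h=8 → slot 8
826: h=10 → slot 10
Table: [_, _, 308, _, _, 549, _, _, 994, _, 826, 113, 215, _, _, 844, 372]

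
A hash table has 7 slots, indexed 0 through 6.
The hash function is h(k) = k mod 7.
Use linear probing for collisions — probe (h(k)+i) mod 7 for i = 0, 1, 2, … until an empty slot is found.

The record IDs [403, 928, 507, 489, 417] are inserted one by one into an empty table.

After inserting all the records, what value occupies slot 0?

417

403 hashes to 4; slot 4 is free -> place at 4.
928 hashes to 4; 4 taken -> place at 5.
507 hashes to 3; slot 3 is free -> place at 3.
489 hashes to 6; slot 6 is free -> place at 6.
417 hashes to 4; 4,5,6 taken -> place at 0.
Table: [417, _, _, 507, 403, 928, 489]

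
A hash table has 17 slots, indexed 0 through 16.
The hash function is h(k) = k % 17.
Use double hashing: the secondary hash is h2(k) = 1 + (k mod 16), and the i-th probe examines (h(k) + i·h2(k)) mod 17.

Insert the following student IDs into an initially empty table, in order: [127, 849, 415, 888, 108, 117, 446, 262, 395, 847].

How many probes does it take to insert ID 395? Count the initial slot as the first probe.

3

127: h=8 -> slot 8
849: h=16 -> slot 16
415: h=7 -> slot 7
888: h=4 -> slot 4
108: h=6 -> slot 6
117: h=15 -> slot 15
446: h=4, h2=15, probe 4,2 -> slot 2
262: h=7, h2=7, probe 7,14 -> slot 14
395: h=4, h2=12, probe 4,16,11 -> slot 11
847: h=14, h2=16, probe 14,13 -> slot 13
Table: [-, -, 446, -, 888, -, 108, 415, 127, -, -, 395, -, 847, 262, 117, 849]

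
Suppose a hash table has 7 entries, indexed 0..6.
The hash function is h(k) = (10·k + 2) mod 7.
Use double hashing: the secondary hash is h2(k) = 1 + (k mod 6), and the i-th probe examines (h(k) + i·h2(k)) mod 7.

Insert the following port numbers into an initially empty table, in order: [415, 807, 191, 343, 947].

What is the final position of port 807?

415 hashes to 1; slot 1 is free -> place at 1.
807 hashes to 1, h2=4; 1 taken -> place at 5.
191 hashes to 1, h2=6; 1 taken -> place at 0.
343 hashes to 2; slot 2 is free -> place at 2.
947 hashes to 1, h2=6; 1,0 taken -> place at 6.
Table: [191, 415, 343, _, _, 807, 947]

5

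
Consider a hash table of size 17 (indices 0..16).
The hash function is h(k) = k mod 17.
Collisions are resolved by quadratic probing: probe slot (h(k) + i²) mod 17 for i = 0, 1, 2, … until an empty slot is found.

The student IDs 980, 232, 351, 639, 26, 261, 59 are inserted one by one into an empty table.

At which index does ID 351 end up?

980: h=11 => slot 11
232: h=11, probe 11,12 => slot 12
351: h=11, probe 11,12,15 => slot 15
639: h=10 => slot 10
26: h=9 => slot 9
261: h=6 => slot 6
59: h=8 => slot 8
Table: [_, _, _, _, _, _, 261, _, 59, 26, 639, 980, 232, _, _, 351, _]

15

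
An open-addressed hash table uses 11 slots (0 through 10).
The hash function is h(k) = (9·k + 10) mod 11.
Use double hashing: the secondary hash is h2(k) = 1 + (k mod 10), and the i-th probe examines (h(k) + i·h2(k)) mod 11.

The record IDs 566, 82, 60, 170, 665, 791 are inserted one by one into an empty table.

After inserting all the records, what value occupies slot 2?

Insert 566: h=0, slot 0 empty => index 0.
Insert 82: h=0, h2=3, slot 0 occupied => index 3.
Insert 60: h=0, h2=1, slot 0 occupied => index 1.
Insert 170: h=0, h2=1, slots 0,1 occupied => index 2.
Insert 665: h=0, h2=6, slot 0 occupied => index 6.
Insert 791: h=1, h2=2, slots 1,3 occupied => index 5.
Table: [566, 60, 170, 82, —, 791, 665, —, —, —, —]

170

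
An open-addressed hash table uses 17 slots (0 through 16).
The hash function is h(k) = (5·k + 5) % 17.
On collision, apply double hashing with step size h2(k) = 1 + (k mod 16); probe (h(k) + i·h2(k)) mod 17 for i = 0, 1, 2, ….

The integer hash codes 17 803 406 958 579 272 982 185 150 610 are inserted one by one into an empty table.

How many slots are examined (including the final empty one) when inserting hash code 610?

Insert 17: h=5, slot 5 empty → index 5.
Insert 803: h=8, slot 8 empty → index 8.
Insert 406: h=12, slot 12 empty → index 12.
Insert 958: h=1, slot 1 empty → index 1.
Insert 579: h=10, slot 10 empty → index 10.
Insert 272: h=5, h2=1, slot 5 occupied → index 6.
Insert 982: h=2, slot 2 empty → index 2.
Insert 185: h=12, h2=10, slots 12,5 occupied → index 15.
Insert 150: h=7, slot 7 empty → index 7.
Insert 610: h=12, h2=3, slots 12,15,1 occupied → index 4.
Table: [., 958, 982, ., 610, 17, 272, 150, 803, ., 579, ., 406, ., ., 185, .]

4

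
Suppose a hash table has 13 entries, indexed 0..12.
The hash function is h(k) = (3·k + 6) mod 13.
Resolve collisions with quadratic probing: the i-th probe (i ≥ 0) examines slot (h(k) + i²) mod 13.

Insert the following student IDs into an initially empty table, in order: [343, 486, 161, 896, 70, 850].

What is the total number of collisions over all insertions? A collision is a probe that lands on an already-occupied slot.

Insert 343: h=8, slot 8 empty => index 8.
Insert 486: h=8, slot 8 occupied => index 9.
Insert 161: h=8, slots 8,9 occupied => index 12.
Insert 896: h=3, slot 3 empty => index 3.
Insert 70: h=8, slots 8,9,12 occupied => index 4.
Insert 850: h=8, slots 8,9,12,4 occupied => index 11.
Table: [∅, ∅, ∅, 896, 70, ∅, ∅, ∅, 343, 486, ∅, 850, 161]

10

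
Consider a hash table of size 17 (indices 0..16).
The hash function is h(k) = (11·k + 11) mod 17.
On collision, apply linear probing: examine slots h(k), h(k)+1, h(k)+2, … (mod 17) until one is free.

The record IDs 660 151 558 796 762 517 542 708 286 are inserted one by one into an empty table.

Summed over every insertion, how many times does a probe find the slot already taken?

Insert 660: h=12, slot 12 empty -> index 12.
Insert 151: h=6, slot 6 empty -> index 6.
Insert 558: h=12, slot 12 occupied -> index 13.
Insert 796: h=12, slots 12,13 occupied -> index 14.
Insert 762: h=12, slots 12,13,14 occupied -> index 15.
Insert 517: h=3, slot 3 empty -> index 3.
Insert 542: h=6, slot 6 occupied -> index 7.
Insert 708: h=13, slots 13,14,15 occupied -> index 16.
Insert 286: h=12, slots 12,13,14,15,16 occupied -> index 0.
Table: [286, -, -, 517, -, -, 151, 542, -, -, -, -, 660, 558, 796, 762, 708]

15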